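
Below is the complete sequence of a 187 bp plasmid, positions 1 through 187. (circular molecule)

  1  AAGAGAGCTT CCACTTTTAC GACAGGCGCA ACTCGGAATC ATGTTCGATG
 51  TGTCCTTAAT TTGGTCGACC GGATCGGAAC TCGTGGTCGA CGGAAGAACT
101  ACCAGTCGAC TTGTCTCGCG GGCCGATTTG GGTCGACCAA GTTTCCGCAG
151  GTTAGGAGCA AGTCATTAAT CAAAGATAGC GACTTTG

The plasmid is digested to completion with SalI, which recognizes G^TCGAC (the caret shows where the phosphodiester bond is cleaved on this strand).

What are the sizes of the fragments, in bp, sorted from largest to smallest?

119, 27, 22, 19 bp

SalI sites (GTCGAC) start at positions 64, 86, 105, 132.
SalI cuts after the first base of each site, so after positions 64, 86, 105, 132.
Circular molecule, 4 cuts → 4 fragments:
  65–86 → 22 bp
  87–105 → 19 bp
  106–132 → 27 bp
  133–187 then 1–64 → 55 + 64 = 119 bp
Sorted largest to smallest: 119, 27, 22, 19 bp.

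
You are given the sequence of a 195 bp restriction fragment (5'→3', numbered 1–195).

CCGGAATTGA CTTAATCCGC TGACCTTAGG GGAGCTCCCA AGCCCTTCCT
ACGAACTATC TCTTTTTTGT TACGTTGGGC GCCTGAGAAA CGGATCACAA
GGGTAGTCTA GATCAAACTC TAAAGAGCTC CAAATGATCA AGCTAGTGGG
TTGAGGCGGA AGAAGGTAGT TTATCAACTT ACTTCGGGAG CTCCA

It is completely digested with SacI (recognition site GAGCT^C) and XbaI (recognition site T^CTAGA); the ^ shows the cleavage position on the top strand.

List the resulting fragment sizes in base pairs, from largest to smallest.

71, 63, 36, 22, 3 bp

SacI sites (GAGCTC) start at positions 32, 125, 188.
SacI cuts after base 5 of each site (before the last base), so after positions 36, 129, 192.
The XbaI site (TCTAGA) starts at position 107.
XbaI cuts after the first base of each site, so after position 107.
Combined cut positions: 36, 107, 129, 192.
Linear molecule, 4 cuts → 5 fragments:
  1–36 → 36 bp
  37–107 → 71 bp
  108–129 → 22 bp
  130–192 → 63 bp
  193–195 → 3 bp
Sorted largest to smallest: 71, 63, 36, 22, 3 bp.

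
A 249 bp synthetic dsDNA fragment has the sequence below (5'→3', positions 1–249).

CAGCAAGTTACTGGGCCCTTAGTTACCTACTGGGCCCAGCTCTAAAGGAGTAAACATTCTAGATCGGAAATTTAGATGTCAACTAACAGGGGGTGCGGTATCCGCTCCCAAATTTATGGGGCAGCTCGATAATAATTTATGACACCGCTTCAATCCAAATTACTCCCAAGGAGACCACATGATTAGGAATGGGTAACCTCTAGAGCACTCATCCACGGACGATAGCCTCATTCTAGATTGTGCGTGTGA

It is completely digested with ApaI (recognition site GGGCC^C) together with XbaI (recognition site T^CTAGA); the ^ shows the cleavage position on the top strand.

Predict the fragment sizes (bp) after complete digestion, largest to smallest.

141, 33, 22, 19, 17, 17 bp

ApaI sites (GGGCCC) start at positions 13, 32.
ApaI cuts after base 5 of each site (before the last base), so after positions 17, 36.
XbaI sites (TCTAGA) start at positions 58, 199, 232.
XbaI cuts after the first base of each site, so after positions 58, 199, 232.
Combined cut positions: 17, 36, 58, 199, 232.
Linear molecule, 5 cuts → 6 fragments:
  1–17 → 17 bp
  18–36 → 19 bp
  37–58 → 22 bp
  59–199 → 141 bp
  200–232 → 33 bp
  233–249 → 17 bp
Sorted largest to smallest: 141, 33, 22, 19, 17, 17 bp.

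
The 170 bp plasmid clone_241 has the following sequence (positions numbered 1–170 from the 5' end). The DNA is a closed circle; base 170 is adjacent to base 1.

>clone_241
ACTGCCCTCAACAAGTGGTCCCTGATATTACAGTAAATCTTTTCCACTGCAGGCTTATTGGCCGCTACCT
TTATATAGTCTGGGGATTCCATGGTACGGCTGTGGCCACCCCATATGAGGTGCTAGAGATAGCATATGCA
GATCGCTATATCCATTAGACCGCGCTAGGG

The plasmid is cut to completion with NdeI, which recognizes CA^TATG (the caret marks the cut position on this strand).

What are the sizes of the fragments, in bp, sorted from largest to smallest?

149, 21 bp

NdeI sites (CATATG) start at positions 112, 133.
NdeI cuts after base 2 of each site, so after positions 113, 134.
Circular molecule, 2 cuts → 2 fragments:
  114–134 → 21 bp
  135–170 then 1–113 → 36 + 113 = 149 bp
Sorted largest to smallest: 149, 21 bp.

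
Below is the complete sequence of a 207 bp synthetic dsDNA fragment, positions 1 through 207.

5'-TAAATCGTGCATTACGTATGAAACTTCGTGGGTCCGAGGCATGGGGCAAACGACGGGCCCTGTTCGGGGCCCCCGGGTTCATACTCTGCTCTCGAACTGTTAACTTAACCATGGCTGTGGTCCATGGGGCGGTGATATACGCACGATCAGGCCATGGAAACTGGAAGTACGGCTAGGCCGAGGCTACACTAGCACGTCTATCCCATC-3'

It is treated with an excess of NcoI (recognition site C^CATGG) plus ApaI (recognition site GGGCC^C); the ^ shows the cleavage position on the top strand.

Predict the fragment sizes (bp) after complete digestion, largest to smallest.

59, 55, 38, 30, 13, 12 bp

NcoI sites (CCATGG) start at positions 109, 122, 152.
NcoI cuts after the first base of each site, so after positions 109, 122, 152.
ApaI sites (GGGCCC) start at positions 55, 67.
ApaI cuts after base 5 of each site (before the last base), so after positions 59, 71.
Combined cut positions: 59, 71, 109, 122, 152.
Linear molecule, 5 cuts → 6 fragments:
  1–59 → 59 bp
  60–71 → 12 bp
  72–109 → 38 bp
  110–122 → 13 bp
  123–152 → 30 bp
  153–207 → 55 bp
Sorted largest to smallest: 59, 55, 38, 30, 13, 12 bp.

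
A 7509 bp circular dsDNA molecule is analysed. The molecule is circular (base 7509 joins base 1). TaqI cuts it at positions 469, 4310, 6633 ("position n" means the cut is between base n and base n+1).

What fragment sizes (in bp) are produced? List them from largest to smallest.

3841, 2323, 1345 bp

Circular molecule, 3 cuts → 3 fragments:
  4310 − 469 = 3841 bp
  6633 − 4310 = 2323 bp
  wrap: 7509 − 6633 + 469 = 1345 bp
Sorted largest to smallest: 3841, 2323, 1345 bp.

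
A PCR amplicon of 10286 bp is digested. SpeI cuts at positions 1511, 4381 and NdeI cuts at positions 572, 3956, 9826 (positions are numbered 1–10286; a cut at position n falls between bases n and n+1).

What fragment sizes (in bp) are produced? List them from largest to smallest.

Combined cut positions (sorted): 572, 1511, 3956, 4381, 9826.
Linear molecule, 5 cuts → 6 fragments:
  572 − 0 = 572 bp
  1511 − 572 = 939 bp
  3956 − 1511 = 2445 bp
  4381 − 3956 = 425 bp
  9826 − 4381 = 5445 bp
  10286 − 9826 = 460 bp
Sorted largest to smallest: 5445, 2445, 939, 572, 460, 425 bp.

5445, 2445, 939, 572, 460, 425 bp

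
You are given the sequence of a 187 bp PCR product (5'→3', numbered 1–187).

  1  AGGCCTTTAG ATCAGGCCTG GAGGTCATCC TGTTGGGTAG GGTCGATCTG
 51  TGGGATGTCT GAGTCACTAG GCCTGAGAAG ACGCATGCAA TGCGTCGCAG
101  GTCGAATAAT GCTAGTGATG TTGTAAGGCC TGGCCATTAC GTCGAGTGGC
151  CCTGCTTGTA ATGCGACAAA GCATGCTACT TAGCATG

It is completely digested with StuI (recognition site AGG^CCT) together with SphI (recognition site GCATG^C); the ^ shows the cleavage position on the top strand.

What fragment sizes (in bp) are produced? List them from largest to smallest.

StuI sites (AGGCCT) start at positions 1, 14, 69, 126.
StuI cuts after base 3 of each site, so after positions 3, 16, 71, 128.
SphI sites (GCATGC) start at positions 83, 171.
SphI cuts after base 5 of each site (before the last base), so after positions 87, 175.
Combined cut positions: 3, 16, 71, 87, 128, 175.
Linear molecule, 6 cuts → 7 fragments:
  1–3 → 3 bp
  4–16 → 13 bp
  17–71 → 55 bp
  72–87 → 16 bp
  88–128 → 41 bp
  129–175 → 47 bp
  176–187 → 12 bp
Sorted largest to smallest: 55, 47, 41, 16, 13, 12, 3 bp.

55, 47, 41, 16, 13, 12, 3 bp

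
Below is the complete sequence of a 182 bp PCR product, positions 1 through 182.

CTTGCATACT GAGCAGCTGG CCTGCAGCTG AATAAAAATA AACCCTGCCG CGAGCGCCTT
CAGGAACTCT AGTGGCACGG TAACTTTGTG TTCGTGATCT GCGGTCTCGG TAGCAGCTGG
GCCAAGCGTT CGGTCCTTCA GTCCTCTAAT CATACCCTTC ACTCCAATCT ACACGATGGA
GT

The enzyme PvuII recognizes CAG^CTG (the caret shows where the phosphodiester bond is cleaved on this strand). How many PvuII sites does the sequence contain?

3

CAGCTG occurs starting at positions 14, 25, 114.
PvuII cuts at 3 sites.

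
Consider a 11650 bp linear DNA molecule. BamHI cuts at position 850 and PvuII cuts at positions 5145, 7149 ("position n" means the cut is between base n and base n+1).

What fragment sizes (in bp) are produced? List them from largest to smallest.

Combined cut positions (sorted): 850, 5145, 7149.
Linear molecule, 3 cuts → 4 fragments:
  850 − 0 = 850 bp
  5145 − 850 = 4295 bp
  7149 − 5145 = 2004 bp
  11650 − 7149 = 4501 bp
Sorted largest to smallest: 4501, 4295, 2004, 850 bp.

4501, 4295, 2004, 850 bp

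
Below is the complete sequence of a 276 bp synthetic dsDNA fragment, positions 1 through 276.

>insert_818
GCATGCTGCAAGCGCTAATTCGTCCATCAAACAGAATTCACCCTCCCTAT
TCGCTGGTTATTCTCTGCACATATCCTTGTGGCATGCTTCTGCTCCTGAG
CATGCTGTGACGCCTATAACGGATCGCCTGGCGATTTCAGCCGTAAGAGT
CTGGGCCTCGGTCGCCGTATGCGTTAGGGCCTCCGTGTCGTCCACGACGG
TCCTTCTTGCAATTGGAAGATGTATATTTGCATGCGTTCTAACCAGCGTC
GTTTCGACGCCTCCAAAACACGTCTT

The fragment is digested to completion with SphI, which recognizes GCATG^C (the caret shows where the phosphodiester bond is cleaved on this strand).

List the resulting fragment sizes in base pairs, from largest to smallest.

SphI sites (GCATGC) start at positions 1, 82, 100, 230.
SphI cuts after base 5 of each site (before the last base), so after positions 5, 86, 104, 234.
Linear molecule, 4 cuts → 5 fragments:
  1–5 → 5 bp
  6–86 → 81 bp
  87–104 → 18 bp
  105–234 → 130 bp
  235–276 → 42 bp
Sorted largest to smallest: 130, 81, 42, 18, 5 bp.

130, 81, 42, 18, 5 bp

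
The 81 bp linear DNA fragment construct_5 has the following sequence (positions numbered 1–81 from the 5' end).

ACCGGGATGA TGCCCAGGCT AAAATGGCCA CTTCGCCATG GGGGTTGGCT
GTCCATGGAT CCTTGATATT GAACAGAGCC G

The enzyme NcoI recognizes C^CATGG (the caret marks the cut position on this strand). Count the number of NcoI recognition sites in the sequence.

CCATGG occurs starting at positions 36, 53.
NcoI cuts at 2 sites.

2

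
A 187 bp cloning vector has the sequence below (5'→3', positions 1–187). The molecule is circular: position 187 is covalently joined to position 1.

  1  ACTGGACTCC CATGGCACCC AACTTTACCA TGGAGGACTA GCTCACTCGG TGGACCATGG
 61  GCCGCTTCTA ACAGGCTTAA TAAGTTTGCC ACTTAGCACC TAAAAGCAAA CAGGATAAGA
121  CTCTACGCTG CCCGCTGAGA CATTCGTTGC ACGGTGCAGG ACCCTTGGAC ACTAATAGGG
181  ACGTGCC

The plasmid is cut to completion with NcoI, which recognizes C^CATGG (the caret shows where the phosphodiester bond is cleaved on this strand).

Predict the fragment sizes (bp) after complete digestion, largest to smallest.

142, 27, 18 bp

NcoI sites (CCATGG) start at positions 10, 28, 55.
NcoI cuts after the first base of each site, so after positions 10, 28, 55.
Circular molecule, 3 cuts → 3 fragments:
  11–28 → 18 bp
  29–55 → 27 bp
  56–187 then 1–10 → 132 + 10 = 142 bp
Sorted largest to smallest: 142, 27, 18 bp.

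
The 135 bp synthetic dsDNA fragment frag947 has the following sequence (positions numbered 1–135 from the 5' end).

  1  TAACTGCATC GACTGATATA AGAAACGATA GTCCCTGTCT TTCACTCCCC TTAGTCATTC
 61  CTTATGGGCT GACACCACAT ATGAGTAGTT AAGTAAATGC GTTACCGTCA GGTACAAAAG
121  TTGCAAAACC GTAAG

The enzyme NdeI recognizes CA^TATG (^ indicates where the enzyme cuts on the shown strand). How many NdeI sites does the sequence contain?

1

CATATG occurs starting at position 78.
NdeI cuts at 1 site.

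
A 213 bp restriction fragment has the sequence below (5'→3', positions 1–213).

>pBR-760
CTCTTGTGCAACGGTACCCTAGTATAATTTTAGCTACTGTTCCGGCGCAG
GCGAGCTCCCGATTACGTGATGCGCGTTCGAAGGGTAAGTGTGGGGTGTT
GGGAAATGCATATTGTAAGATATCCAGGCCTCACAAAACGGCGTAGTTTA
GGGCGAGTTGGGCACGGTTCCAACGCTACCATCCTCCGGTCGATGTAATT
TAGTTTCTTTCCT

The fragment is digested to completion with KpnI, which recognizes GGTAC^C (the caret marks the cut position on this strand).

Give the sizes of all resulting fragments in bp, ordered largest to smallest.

The KpnI site (GGTACC) starts at position 13.
KpnI cuts after base 5 of each site (before the last base), so after position 17.
Linear molecule, 1 cut → 2 fragments:
  1–17 → 17 bp
  18–213 → 196 bp
Sorted largest to smallest: 196, 17 bp.

196, 17 bp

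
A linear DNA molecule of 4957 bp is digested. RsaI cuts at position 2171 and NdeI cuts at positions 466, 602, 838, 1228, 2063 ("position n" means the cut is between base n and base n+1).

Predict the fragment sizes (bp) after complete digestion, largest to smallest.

Combined cut positions (sorted): 466, 602, 838, 1228, 2063, 2171.
Linear molecule, 6 cuts → 7 fragments:
  466 − 0 = 466 bp
  602 − 466 = 136 bp
  838 − 602 = 236 bp
  1228 − 838 = 390 bp
  2063 − 1228 = 835 bp
  2171 − 2063 = 108 bp
  4957 − 2171 = 2786 bp
Sorted largest to smallest: 2786, 835, 466, 390, 236, 136, 108 bp.

2786, 835, 466, 390, 236, 136, 108 bp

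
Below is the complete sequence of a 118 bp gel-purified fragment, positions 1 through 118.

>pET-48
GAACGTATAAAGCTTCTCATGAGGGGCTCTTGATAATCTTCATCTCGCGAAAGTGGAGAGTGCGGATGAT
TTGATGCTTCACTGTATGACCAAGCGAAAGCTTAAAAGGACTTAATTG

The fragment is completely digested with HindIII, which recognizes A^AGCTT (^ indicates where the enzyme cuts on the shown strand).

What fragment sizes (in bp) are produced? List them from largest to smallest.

HindIII sites (AAGCTT) start at positions 10, 98.
HindIII cuts after the first base of each site, so after positions 10, 98.
Linear molecule, 2 cuts → 3 fragments:
  1–10 → 10 bp
  11–98 → 88 bp
  99–118 → 20 bp
Sorted largest to smallest: 88, 20, 10 bp.

88, 20, 10 bp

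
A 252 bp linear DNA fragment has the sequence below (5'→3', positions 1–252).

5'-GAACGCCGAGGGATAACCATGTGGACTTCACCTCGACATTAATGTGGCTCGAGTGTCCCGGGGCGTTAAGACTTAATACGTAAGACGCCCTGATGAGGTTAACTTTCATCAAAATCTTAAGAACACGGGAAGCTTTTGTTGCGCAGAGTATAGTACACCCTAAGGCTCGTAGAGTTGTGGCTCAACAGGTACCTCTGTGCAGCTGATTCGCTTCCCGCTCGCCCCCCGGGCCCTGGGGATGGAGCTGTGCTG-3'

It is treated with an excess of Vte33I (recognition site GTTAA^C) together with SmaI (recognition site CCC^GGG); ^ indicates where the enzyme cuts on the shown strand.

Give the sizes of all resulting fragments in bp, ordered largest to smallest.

The Vte33I site (GTTAAC) starts at position 98.
Vte33I cuts after base 5 of each site (before the last base), so after position 102.
SmaI sites (CCCGGG) start at positions 57, 225.
SmaI cuts after base 3 of each site, so after positions 59, 227.
Combined cut positions: 59, 102, 227.
Linear molecule, 3 cuts → 4 fragments:
  1–59 → 59 bp
  60–102 → 43 bp
  103–227 → 125 bp
  228–252 → 25 bp
Sorted largest to smallest: 125, 59, 43, 25 bp.

125, 59, 43, 25 bp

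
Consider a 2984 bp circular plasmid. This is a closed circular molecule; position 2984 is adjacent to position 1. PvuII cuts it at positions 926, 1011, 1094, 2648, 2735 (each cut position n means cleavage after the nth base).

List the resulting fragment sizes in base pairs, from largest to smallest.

1554, 1175, 87, 85, 83 bp

Circular molecule, 5 cuts → 5 fragments:
  1011 − 926 = 85 bp
  1094 − 1011 = 83 bp
  2648 − 1094 = 1554 bp
  2735 − 2648 = 87 bp
  wrap: 2984 − 2735 + 926 = 1175 bp
Sorted largest to smallest: 1554, 1175, 87, 85, 83 bp.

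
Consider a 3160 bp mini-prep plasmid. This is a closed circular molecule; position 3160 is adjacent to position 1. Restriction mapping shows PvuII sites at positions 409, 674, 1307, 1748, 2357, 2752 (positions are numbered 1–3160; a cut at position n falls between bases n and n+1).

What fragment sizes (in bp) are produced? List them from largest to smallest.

817, 633, 609, 441, 395, 265 bp

Circular molecule, 6 cuts → 6 fragments:
  674 − 409 = 265 bp
  1307 − 674 = 633 bp
  1748 − 1307 = 441 bp
  2357 − 1748 = 609 bp
  2752 − 2357 = 395 bp
  wrap: 3160 − 2752 + 409 = 817 bp
Sorted largest to smallest: 817, 633, 609, 441, 395, 265 bp.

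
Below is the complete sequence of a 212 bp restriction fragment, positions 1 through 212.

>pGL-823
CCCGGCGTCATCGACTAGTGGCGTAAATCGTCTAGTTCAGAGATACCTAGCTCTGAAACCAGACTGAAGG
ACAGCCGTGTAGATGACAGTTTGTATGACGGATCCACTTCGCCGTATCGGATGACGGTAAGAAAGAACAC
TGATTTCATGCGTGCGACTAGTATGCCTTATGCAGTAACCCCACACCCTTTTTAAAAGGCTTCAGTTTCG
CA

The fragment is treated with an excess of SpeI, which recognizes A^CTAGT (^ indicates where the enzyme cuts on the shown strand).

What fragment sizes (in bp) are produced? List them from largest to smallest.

SpeI sites (ACTAGT) start at positions 14, 157.
SpeI cuts after the first base of each site, so after positions 14, 157.
Linear molecule, 2 cuts → 3 fragments:
  1–14 → 14 bp
  15–157 → 143 bp
  158–212 → 55 bp
Sorted largest to smallest: 143, 55, 14 bp.

143, 55, 14 bp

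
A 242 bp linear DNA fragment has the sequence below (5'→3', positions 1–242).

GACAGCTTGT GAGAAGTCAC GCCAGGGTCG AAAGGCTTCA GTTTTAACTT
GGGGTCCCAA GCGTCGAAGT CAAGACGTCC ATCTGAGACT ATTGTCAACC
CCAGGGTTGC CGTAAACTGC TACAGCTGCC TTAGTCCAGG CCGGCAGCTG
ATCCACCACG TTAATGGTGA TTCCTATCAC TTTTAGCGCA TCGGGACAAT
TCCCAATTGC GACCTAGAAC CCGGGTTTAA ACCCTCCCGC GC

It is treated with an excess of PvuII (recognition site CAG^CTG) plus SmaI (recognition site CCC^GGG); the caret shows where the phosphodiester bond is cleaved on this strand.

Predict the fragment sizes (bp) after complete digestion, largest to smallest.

PvuII sites (CAGCTG) start at positions 123, 145.
PvuII cuts after base 3 of each site, so after positions 125, 147.
The SmaI site (CCCGGG) starts at position 220.
SmaI cuts after base 3 of each site, so after position 222.
Combined cut positions: 125, 147, 222.
Linear molecule, 3 cuts → 4 fragments:
  1–125 → 125 bp
  126–147 → 22 bp
  148–222 → 75 bp
  223–242 → 20 bp
Sorted largest to smallest: 125, 75, 22, 20 bp.

125, 75, 22, 20 bp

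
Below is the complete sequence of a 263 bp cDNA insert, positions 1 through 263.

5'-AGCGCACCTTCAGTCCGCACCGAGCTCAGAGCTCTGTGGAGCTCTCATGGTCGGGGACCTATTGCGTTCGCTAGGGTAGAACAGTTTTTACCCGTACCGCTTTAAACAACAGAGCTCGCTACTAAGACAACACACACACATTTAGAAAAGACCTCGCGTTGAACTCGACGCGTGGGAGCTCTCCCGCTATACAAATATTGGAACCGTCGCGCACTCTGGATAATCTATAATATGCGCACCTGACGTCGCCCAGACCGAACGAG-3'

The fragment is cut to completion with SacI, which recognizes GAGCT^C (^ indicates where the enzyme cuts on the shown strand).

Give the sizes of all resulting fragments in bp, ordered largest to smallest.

SacI sites (GAGCTC) start at positions 22, 29, 39, 112, 176.
SacI cuts after base 5 of each site (before the last base), so after positions 26, 33, 43, 116, 180.
Linear molecule, 5 cuts → 6 fragments:
  1–26 → 26 bp
  27–33 → 7 bp
  34–43 → 10 bp
  44–116 → 73 bp
  117–180 → 64 bp
  181–263 → 83 bp
Sorted largest to smallest: 83, 73, 64, 26, 10, 7 bp.

83, 73, 64, 26, 10, 7 bp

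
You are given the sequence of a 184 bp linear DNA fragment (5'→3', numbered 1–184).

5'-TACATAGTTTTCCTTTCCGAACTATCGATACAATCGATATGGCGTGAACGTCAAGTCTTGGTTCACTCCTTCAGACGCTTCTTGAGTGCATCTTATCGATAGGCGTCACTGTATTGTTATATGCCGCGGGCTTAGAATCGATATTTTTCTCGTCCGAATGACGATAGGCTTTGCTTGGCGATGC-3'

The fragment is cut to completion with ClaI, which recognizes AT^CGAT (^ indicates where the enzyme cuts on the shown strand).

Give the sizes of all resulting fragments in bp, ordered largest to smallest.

62, 46, 42, 25, 9 bp

ClaI sites (ATCGAT) start at positions 24, 33, 95, 137.
ClaI cuts after base 2 of each site, so after positions 25, 34, 96, 138.
Linear molecule, 4 cuts → 5 fragments:
  1–25 → 25 bp
  26–34 → 9 bp
  35–96 → 62 bp
  97–138 → 42 bp
  139–184 → 46 bp
Sorted largest to smallest: 62, 46, 42, 25, 9 bp.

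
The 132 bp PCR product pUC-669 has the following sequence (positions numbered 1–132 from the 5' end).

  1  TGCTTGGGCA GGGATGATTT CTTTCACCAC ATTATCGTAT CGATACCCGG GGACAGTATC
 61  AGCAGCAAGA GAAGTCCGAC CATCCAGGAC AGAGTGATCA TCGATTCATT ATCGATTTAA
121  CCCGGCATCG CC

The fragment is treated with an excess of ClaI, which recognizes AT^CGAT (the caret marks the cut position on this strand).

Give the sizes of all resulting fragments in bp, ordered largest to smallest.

61, 40, 20, 11 bp

ClaI sites (ATCGAT) start at positions 39, 100, 111.
ClaI cuts after base 2 of each site, so after positions 40, 101, 112.
Linear molecule, 3 cuts → 4 fragments:
  1–40 → 40 bp
  41–101 → 61 bp
  102–112 → 11 bp
  113–132 → 20 bp
Sorted largest to smallest: 61, 40, 20, 11 bp.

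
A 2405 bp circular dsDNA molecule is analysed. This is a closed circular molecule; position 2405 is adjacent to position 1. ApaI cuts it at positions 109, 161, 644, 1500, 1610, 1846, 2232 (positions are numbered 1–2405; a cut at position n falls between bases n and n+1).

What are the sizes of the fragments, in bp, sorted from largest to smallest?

Circular molecule, 7 cuts → 7 fragments:
  161 − 109 = 52 bp
  644 − 161 = 483 bp
  1500 − 644 = 856 bp
  1610 − 1500 = 110 bp
  1846 − 1610 = 236 bp
  2232 − 1846 = 386 bp
  wrap: 2405 − 2232 + 109 = 282 bp
Sorted largest to smallest: 856, 483, 386, 282, 236, 110, 52 bp.

856, 483, 386, 282, 236, 110, 52 bp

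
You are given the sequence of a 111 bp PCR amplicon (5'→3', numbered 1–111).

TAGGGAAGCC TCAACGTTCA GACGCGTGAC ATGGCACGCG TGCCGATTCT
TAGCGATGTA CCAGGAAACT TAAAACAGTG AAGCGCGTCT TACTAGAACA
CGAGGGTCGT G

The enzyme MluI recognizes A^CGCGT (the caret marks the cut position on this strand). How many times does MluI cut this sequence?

ACGCGT occurs starting at positions 22, 36.
MluI cuts at 2 sites.

2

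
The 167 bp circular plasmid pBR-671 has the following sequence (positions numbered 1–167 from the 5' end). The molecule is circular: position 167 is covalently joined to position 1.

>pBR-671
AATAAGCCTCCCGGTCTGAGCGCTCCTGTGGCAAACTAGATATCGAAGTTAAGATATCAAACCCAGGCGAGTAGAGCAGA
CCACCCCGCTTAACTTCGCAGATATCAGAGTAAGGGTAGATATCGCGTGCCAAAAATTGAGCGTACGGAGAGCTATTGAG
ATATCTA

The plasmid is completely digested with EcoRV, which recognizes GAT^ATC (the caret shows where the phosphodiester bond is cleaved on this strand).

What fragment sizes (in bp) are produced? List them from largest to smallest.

EcoRV sites (GATATC) start at positions 39, 53, 101, 119, 160.
EcoRV cuts after base 3 of each site, so after positions 41, 55, 103, 121, 162.
Circular molecule, 5 cuts → 5 fragments:
  42–55 → 14 bp
  56–103 → 48 bp
  104–121 → 18 bp
  122–162 → 41 bp
  163–167 then 1–41 → 5 + 41 = 46 bp
Sorted largest to smallest: 48, 46, 41, 18, 14 bp.

48, 46, 41, 18, 14 bp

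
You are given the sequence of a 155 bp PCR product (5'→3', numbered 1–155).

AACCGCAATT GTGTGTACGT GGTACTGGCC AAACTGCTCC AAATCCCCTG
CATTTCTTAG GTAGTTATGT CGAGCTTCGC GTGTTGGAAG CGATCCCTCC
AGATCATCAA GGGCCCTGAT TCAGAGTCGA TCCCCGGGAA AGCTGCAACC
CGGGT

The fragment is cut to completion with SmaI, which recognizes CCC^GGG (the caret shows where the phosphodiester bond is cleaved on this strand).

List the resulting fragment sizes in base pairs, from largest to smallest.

135, 16, 4 bp

SmaI sites (CCCGGG) start at positions 133, 149.
SmaI cuts after base 3 of each site, so after positions 135, 151.
Linear molecule, 2 cuts → 3 fragments:
  1–135 → 135 bp
  136–151 → 16 bp
  152–155 → 4 bp
Sorted largest to smallest: 135, 16, 4 bp.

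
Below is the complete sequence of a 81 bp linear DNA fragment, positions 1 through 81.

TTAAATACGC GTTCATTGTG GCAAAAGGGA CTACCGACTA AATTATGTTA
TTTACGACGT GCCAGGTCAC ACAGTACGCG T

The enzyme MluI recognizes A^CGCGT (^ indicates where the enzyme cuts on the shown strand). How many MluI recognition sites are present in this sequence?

ACGCGT occurs starting at positions 7, 76.
MluI cuts at 2 sites.

2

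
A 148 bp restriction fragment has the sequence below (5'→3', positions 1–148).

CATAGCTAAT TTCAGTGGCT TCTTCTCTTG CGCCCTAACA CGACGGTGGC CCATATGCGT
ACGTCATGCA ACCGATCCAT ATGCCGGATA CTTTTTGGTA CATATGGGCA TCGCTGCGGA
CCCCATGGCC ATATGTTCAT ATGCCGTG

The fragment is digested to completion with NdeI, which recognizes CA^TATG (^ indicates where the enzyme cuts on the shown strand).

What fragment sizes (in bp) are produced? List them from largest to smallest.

53, 29, 26, 23, 9, 8 bp

NdeI sites (CATATG) start at positions 52, 78, 101, 130, 138.
NdeI cuts after base 2 of each site, so after positions 53, 79, 102, 131, 139.
Linear molecule, 5 cuts → 6 fragments:
  1–53 → 53 bp
  54–79 → 26 bp
  80–102 → 23 bp
  103–131 → 29 bp
  132–139 → 8 bp
  140–148 → 9 bp
Sorted largest to smallest: 53, 29, 26, 23, 9, 8 bp.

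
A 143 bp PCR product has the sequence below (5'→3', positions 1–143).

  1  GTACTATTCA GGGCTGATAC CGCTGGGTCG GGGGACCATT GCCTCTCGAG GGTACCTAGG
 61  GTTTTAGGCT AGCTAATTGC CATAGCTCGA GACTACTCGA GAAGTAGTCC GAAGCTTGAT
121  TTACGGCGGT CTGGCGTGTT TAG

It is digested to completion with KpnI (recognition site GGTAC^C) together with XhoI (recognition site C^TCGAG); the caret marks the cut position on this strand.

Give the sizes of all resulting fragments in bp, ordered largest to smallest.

47, 45, 31, 10, 10 bp

The KpnI site (GGTACC) starts at position 51.
KpnI cuts after base 5 of each site (before the last base), so after position 55.
XhoI sites (CTCGAG) start at positions 45, 86, 96.
XhoI cuts after the first base of each site, so after positions 45, 86, 96.
Combined cut positions: 45, 55, 86, 96.
Linear molecule, 4 cuts → 5 fragments:
  1–45 → 45 bp
  46–55 → 10 bp
  56–86 → 31 bp
  87–96 → 10 bp
  97–143 → 47 bp
Sorted largest to smallest: 47, 45, 31, 10, 10 bp.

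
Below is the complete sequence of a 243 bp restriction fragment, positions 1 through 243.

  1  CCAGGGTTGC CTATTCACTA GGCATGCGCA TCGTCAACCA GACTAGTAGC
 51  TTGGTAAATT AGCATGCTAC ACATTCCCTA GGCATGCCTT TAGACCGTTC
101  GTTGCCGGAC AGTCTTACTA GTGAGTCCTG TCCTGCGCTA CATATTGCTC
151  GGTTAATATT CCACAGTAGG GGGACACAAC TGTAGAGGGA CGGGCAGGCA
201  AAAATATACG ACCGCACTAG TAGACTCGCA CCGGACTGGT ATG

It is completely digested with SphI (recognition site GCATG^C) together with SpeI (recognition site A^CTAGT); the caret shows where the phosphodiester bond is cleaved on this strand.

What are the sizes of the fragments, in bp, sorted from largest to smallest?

99, 31, 27, 26, 24, 20, 16 bp

SphI sites (GCATGC) start at positions 22, 62, 82.
SphI cuts after base 5 of each site (before the last base), so after positions 26, 66, 86.
SpeI sites (ACTAGT) start at positions 42, 117, 216.
SpeI cuts after the first base of each site, so after positions 42, 117, 216.
Combined cut positions: 26, 42, 66, 86, 117, 216.
Linear molecule, 6 cuts → 7 fragments:
  1–26 → 26 bp
  27–42 → 16 bp
  43–66 → 24 bp
  67–86 → 20 bp
  87–117 → 31 bp
  118–216 → 99 bp
  217–243 → 27 bp
Sorted largest to smallest: 99, 31, 27, 26, 24, 20, 16 bp.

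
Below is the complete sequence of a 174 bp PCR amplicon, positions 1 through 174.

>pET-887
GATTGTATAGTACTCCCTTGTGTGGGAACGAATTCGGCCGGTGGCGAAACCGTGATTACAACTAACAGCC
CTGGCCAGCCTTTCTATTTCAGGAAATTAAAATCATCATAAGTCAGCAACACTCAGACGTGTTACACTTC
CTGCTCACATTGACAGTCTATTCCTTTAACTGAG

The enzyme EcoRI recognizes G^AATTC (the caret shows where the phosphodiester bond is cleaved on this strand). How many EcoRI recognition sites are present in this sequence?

GAATTC occurs starting at position 30.
EcoRI cuts at 1 site.

1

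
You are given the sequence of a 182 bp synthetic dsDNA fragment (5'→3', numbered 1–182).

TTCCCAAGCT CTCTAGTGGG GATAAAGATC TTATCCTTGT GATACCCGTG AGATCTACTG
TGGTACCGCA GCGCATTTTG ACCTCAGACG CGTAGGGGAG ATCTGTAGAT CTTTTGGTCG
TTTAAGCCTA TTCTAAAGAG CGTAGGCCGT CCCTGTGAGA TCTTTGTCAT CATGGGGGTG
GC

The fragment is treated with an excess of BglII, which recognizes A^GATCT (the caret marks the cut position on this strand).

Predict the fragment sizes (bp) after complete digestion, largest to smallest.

BglII sites (AGATCT) start at positions 26, 51, 99, 107, 158.
BglII cuts after the first base of each site, so after positions 26, 51, 99, 107, 158.
Linear molecule, 5 cuts → 6 fragments:
  1–26 → 26 bp
  27–51 → 25 bp
  52–99 → 48 bp
  100–107 → 8 bp
  108–158 → 51 bp
  159–182 → 24 bp
Sorted largest to smallest: 51, 48, 26, 25, 24, 8 bp.

51, 48, 26, 25, 24, 8 bp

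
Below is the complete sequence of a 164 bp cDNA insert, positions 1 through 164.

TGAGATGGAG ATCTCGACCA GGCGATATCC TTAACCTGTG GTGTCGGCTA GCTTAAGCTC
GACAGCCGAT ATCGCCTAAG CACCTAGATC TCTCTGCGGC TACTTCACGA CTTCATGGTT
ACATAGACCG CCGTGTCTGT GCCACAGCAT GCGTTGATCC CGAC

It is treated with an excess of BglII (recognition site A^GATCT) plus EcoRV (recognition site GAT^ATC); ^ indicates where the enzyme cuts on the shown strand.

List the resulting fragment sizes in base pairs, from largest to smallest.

78, 44, 17, 16, 9 bp

BglII sites (AGATCT) start at positions 9, 86.
BglII cuts after the first base of each site, so after positions 9, 86.
EcoRV sites (GATATC) start at positions 24, 68.
EcoRV cuts after base 3 of each site, so after positions 26, 70.
Combined cut positions: 9, 26, 70, 86.
Linear molecule, 4 cuts → 5 fragments:
  1–9 → 9 bp
  10–26 → 17 bp
  27–70 → 44 bp
  71–86 → 16 bp
  87–164 → 78 bp
Sorted largest to smallest: 78, 44, 17, 16, 9 bp.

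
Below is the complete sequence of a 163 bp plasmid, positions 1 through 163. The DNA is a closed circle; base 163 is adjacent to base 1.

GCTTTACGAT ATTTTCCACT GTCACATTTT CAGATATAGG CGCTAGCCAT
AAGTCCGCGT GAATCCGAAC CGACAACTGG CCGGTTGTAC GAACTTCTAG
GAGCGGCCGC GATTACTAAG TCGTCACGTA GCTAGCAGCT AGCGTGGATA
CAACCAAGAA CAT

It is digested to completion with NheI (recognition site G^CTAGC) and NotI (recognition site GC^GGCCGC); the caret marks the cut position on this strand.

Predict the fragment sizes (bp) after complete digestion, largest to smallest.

67, 62, 27, 7 bp

NheI sites (GCTAGC) start at positions 42, 131, 138.
NheI cuts after the first base of each site, so after positions 42, 131, 138.
The NotI site (GCGGCCGC) starts at position 103.
NotI cuts after base 2 of each site, so after position 104.
Combined cut positions: 42, 104, 131, 138.
Circular molecule, 4 cuts → 4 fragments:
  43–104 → 62 bp
  105–131 → 27 bp
  132–138 → 7 bp
  139–163 then 1–42 → 25 + 42 = 67 bp
Sorted largest to smallest: 67, 62, 27, 7 bp.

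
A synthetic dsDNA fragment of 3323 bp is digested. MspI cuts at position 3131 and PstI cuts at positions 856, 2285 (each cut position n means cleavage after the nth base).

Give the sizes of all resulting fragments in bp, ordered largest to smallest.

1429, 856, 846, 192 bp

Combined cut positions (sorted): 856, 2285, 3131.
Linear molecule, 3 cuts → 4 fragments:
  856 − 0 = 856 bp
  2285 − 856 = 1429 bp
  3131 − 2285 = 846 bp
  3323 − 3131 = 192 bp
Sorted largest to smallest: 1429, 856, 846, 192 bp.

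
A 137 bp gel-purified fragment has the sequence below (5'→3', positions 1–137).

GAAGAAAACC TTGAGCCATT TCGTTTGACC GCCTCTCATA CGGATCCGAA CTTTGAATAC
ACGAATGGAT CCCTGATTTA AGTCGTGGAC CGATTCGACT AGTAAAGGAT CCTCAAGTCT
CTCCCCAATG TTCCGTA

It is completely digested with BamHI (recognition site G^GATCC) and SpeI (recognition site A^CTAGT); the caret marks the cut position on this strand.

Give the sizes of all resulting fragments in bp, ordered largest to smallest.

BamHI sites (GGATCC) start at positions 42, 67, 107.
BamHI cuts after the first base of each site, so after positions 42, 67, 107.
The SpeI site (ACTAGT) starts at position 98.
SpeI cuts after the first base of each site, so after position 98.
Combined cut positions: 42, 67, 98, 107.
Linear molecule, 4 cuts → 5 fragments:
  1–42 → 42 bp
  43–67 → 25 bp
  68–98 → 31 bp
  99–107 → 9 bp
  108–137 → 30 bp
Sorted largest to smallest: 42, 31, 30, 25, 9 bp.

42, 31, 30, 25, 9 bp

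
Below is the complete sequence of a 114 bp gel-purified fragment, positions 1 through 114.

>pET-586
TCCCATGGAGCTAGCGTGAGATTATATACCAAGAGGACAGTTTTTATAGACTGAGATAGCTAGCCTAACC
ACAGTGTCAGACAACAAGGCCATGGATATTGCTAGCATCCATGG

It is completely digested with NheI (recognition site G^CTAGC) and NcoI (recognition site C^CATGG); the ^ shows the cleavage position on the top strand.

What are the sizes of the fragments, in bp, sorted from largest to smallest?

NheI sites (GCTAGC) start at positions 10, 59, 101.
NheI cuts after the first base of each site, so after positions 10, 59, 101.
NcoI sites (CCATGG) start at positions 3, 90, 109.
NcoI cuts after the first base of each site, so after positions 3, 90, 109.
Combined cut positions: 3, 10, 59, 90, 101, 109.
Linear molecule, 6 cuts → 7 fragments:
  1–3 → 3 bp
  4–10 → 7 bp
  11–59 → 49 bp
  60–90 → 31 bp
  91–101 → 11 bp
  102–109 → 8 bp
  110–114 → 5 bp
Sorted largest to smallest: 49, 31, 11, 8, 7, 5, 3 bp.

49, 31, 11, 8, 7, 5, 3 bp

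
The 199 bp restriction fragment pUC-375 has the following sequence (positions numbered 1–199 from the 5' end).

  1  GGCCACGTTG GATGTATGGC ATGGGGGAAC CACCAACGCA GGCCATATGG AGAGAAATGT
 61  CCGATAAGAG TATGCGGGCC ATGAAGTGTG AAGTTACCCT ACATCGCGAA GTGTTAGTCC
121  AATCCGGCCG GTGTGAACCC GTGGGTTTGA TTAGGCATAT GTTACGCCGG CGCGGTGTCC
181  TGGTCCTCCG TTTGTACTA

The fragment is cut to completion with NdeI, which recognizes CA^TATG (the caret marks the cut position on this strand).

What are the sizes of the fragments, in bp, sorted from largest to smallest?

NdeI sites (CATATG) start at positions 44, 156.
NdeI cuts after base 2 of each site, so after positions 45, 157.
Linear molecule, 2 cuts → 3 fragments:
  1–45 → 45 bp
  46–157 → 112 bp
  158–199 → 42 bp
Sorted largest to smallest: 112, 45, 42 bp.

112, 45, 42 bp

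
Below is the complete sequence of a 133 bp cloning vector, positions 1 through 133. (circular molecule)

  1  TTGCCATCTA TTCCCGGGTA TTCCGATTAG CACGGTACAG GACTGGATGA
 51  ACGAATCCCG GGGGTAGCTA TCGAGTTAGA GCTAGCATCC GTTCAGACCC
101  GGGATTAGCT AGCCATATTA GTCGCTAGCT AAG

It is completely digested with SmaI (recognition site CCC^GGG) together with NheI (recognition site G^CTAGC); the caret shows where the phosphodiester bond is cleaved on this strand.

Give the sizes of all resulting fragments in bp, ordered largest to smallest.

44, 24, 22, 19, 16, 8 bp

SmaI sites (CCCGGG) start at positions 13, 57, 98.
SmaI cuts after base 3 of each site, so after positions 15, 59, 100.
NheI sites (GCTAGC) start at positions 81, 108, 124.
NheI cuts after the first base of each site, so after positions 81, 108, 124.
Combined cut positions: 15, 59, 81, 100, 108, 124.
Circular molecule, 6 cuts → 6 fragments:
  16–59 → 44 bp
  60–81 → 22 bp
  82–100 → 19 bp
  101–108 → 8 bp
  109–124 → 16 bp
  125–133 then 1–15 → 9 + 15 = 24 bp
Sorted largest to smallest: 44, 24, 22, 19, 16, 8 bp.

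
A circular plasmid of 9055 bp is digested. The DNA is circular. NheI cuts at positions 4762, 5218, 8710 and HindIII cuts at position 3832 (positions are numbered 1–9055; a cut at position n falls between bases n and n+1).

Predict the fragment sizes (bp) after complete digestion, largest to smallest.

Combined cut positions (sorted): 3832, 4762, 5218, 8710.
Circular molecule, 4 cuts → 4 fragments:
  4762 − 3832 = 930 bp
  5218 − 4762 = 456 bp
  8710 − 5218 = 3492 bp
  wrap: 9055 − 8710 + 3832 = 4177 bp
Sorted largest to smallest: 4177, 3492, 930, 456 bp.

4177, 3492, 930, 456 bp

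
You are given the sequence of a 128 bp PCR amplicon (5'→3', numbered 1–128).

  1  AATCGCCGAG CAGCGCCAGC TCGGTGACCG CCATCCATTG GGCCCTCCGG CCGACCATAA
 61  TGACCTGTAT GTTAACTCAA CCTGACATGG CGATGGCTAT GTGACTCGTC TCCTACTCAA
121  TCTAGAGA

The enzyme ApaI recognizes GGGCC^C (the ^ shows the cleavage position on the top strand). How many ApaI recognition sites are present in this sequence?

1

GGGCCC occurs starting at position 40.
ApaI cuts at 1 site.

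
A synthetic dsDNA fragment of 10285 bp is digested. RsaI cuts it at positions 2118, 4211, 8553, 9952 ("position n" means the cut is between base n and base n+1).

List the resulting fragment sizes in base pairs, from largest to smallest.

4342, 2118, 2093, 1399, 333 bp

Linear molecule, 4 cuts → 5 fragments:
  2118 − 0 = 2118 bp
  4211 − 2118 = 2093 bp
  8553 − 4211 = 4342 bp
  9952 − 8553 = 1399 bp
  10285 − 9952 = 333 bp
Sorted largest to smallest: 4342, 2118, 2093, 1399, 333 bp.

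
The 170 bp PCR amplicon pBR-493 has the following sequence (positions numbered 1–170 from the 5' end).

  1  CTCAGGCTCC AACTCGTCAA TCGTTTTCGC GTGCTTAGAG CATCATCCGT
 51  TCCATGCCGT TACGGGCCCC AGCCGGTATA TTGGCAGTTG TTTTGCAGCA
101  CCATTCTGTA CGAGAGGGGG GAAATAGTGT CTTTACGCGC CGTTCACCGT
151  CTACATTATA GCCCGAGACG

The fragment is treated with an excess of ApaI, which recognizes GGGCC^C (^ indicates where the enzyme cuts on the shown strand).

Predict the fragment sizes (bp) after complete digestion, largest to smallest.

The ApaI site (GGGCCC) starts at position 64.
ApaI cuts after base 5 of each site (before the last base), so after position 68.
Linear molecule, 1 cut → 2 fragments:
  1–68 → 68 bp
  69–170 → 102 bp
Sorted largest to smallest: 102, 68 bp.

102, 68 bp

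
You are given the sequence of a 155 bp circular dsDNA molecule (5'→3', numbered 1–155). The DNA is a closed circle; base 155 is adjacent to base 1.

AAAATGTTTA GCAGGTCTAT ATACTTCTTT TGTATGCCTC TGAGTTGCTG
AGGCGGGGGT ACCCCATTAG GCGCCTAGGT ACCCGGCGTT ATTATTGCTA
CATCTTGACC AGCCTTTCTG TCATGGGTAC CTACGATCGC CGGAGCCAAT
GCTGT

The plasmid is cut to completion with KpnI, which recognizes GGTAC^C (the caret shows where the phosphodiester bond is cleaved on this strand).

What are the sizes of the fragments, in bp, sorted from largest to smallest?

KpnI sites (GGTACC) start at positions 58, 78, 126.
KpnI cuts after base 5 of each site (before the last base), so after positions 62, 82, 130.
Circular molecule, 3 cuts → 3 fragments:
  63–82 → 20 bp
  83–130 → 48 bp
  131–155 then 1–62 → 25 + 62 = 87 bp
Sorted largest to smallest: 87, 48, 20 bp.

87, 48, 20 bp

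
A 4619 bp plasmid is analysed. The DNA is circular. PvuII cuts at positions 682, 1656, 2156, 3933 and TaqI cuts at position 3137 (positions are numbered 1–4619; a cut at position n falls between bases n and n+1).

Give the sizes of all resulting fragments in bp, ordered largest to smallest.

1368, 981, 974, 796, 500 bp

Combined cut positions (sorted): 682, 1656, 2156, 3137, 3933.
Circular molecule, 5 cuts → 5 fragments:
  1656 − 682 = 974 bp
  2156 − 1656 = 500 bp
  3137 − 2156 = 981 bp
  3933 − 3137 = 796 bp
  wrap: 4619 − 3933 + 682 = 1368 bp
Sorted largest to smallest: 1368, 981, 974, 796, 500 bp.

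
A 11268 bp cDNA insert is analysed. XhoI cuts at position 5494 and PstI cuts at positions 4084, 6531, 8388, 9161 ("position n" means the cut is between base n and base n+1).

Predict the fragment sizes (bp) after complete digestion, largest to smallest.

4084, 2107, 1857, 1410, 1037, 773 bp

Combined cut positions (sorted): 4084, 5494, 6531, 8388, 9161.
Linear molecule, 5 cuts → 6 fragments:
  4084 − 0 = 4084 bp
  5494 − 4084 = 1410 bp
  6531 − 5494 = 1037 bp
  8388 − 6531 = 1857 bp
  9161 − 8388 = 773 bp
  11268 − 9161 = 2107 bp
Sorted largest to smallest: 4084, 2107, 1857, 1410, 1037, 773 bp.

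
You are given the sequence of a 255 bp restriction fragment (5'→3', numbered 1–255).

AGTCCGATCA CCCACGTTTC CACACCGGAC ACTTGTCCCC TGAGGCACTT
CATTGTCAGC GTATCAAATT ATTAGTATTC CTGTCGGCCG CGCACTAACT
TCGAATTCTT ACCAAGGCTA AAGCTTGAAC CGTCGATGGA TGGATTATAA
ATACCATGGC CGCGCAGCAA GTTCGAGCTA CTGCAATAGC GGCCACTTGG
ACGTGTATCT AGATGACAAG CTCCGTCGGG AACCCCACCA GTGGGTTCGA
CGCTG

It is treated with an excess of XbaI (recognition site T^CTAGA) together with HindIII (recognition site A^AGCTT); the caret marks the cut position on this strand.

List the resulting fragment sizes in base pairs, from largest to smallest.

121, 87, 47 bp

The XbaI site (TCTAGA) starts at position 208.
XbaI cuts after the first base of each site, so after position 208.
The HindIII site (AAGCTT) starts at position 121.
HindIII cuts after the first base of each site, so after position 121.
Combined cut positions: 121, 208.
Linear molecule, 2 cuts → 3 fragments:
  1–121 → 121 bp
  122–208 → 87 bp
  209–255 → 47 bp
Sorted largest to smallest: 121, 87, 47 bp.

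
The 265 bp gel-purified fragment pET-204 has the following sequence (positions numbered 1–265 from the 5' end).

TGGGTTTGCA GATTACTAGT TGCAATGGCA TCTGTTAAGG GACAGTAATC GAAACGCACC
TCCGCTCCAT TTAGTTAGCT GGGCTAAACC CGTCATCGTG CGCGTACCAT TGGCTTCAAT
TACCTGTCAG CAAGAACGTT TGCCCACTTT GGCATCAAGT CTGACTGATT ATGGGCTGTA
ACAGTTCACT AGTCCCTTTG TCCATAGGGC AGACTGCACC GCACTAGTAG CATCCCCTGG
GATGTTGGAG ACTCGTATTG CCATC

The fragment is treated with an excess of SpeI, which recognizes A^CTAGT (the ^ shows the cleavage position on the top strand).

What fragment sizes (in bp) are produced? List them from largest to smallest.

173, 42, 35, 15 bp

SpeI sites (ACTAGT) start at positions 15, 188, 223.
SpeI cuts after the first base of each site, so after positions 15, 188, 223.
Linear molecule, 3 cuts → 4 fragments:
  1–15 → 15 bp
  16–188 → 173 bp
  189–223 → 35 bp
  224–265 → 42 bp
Sorted largest to smallest: 173, 42, 35, 15 bp.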